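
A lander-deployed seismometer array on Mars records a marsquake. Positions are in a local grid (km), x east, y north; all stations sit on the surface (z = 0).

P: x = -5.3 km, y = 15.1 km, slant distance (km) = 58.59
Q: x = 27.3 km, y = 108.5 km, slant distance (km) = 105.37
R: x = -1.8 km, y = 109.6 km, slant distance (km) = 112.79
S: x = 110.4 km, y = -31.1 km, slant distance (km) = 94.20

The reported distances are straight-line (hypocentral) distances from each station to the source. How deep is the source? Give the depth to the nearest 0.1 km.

Each station gives a sphere (x−x_i)² + (y−y_i)² + z² = d_i² (stations at z=0).
Subtracting the P sphere from Q and R: z² cancels, leaving linear equations in x and y:
65.2 x + 186.8 y = 4591.39
7.0 x + 189.0 y = 2470.50
Solving: x ≈ 36.884, y ≈ 11.705 km (keep extra digits for the depth step; rounded: 36.9, 11.7).
Then from the P sphere: z² = 58.59² − (x + 5.3)² − (y − 15.1)² with x = 36.884, y = 11.705, so z ≈ 40.519 ≈ 40.5 km.

z ≈ 40.5 km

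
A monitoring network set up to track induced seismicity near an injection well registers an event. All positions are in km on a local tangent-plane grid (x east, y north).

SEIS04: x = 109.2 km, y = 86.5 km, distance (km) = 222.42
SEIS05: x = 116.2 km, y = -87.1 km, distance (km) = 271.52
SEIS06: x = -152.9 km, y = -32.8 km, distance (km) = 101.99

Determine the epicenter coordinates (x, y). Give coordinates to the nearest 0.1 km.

-111.7 km east, 60.5 km north

Circle about each station: (x − 109.2)² + (y − 86.5)² = 222.42²; (x − 116.2)² + (y + 87.1)² = 271.52²; (x + 152.9)² + (y + 32.8)² = 101.99².
Subtracting pairs of circle equations eliminates x²+y² and gives linear equations (the radical axes):
14.0 x − 347.2 y = -22570.49
-524.2 x − 238.6 y = 44116.06
Solving the 2×2 system: x ≈ -111.7, y ≈ 60.5 km.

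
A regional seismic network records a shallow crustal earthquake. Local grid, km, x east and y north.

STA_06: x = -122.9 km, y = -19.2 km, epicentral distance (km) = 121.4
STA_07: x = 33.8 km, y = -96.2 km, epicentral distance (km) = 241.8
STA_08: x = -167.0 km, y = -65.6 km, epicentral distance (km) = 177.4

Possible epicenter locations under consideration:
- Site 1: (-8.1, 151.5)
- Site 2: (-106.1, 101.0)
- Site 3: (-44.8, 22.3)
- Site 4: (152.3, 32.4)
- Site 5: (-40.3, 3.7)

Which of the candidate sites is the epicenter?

Site 2

For each candidate, compare |candidate − station| to the reported distance:
Site 1: residuals STA_06 84.3, STA_07 9.4, STA_08 91.6 → max 91.6 km
Site 2: residuals STA_06 0.0, STA_07 0.0, STA_08 0.0 → max 0.0 km
Site 3: residuals STA_06 33.0, STA_07 99.6, STA_08 26.9 → max 99.6 km
Site 4: residuals STA_06 158.6, STA_07 66.9, STA_08 156.6 → max 158.6 km
Site 5: residuals STA_06 35.7, STA_07 117.4, STA_08 33.0 → max 117.4 km
Only Site 2 has all residuals ≈ 0.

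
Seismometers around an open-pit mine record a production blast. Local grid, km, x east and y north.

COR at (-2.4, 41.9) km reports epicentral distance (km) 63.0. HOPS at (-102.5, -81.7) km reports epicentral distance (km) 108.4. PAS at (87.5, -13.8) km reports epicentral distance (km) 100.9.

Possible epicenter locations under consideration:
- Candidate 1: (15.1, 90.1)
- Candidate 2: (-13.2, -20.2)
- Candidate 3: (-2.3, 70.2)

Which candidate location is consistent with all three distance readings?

For each candidate, compare |candidate − station| to the reported distance:
Candidate 1: residuals COR 11.7, HOPS 99.8, PAS 25.7 → max 99.8 km
Candidate 2: residuals COR 0.0, HOPS 0.0, PAS 0.0 → max 0.0 km
Candidate 3: residuals COR 34.7, HOPS 73.6, PAS 22.1 → max 73.6 km
Only Candidate 2 has all residuals ≈ 0.

Candidate 2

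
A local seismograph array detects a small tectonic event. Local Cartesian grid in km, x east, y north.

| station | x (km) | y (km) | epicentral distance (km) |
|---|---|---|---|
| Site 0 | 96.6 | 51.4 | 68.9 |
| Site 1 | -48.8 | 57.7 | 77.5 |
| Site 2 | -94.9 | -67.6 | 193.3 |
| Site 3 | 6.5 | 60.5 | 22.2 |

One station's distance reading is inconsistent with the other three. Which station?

Site 2

Solve using three stations at a time. Using Site 0, Site 1, Site 3 (subtract circle equations pairwise → linear system) gives (x, y) ≈ (28.6, 62.0).
Distances from that point to each station vs reported:
  Site 0: calculated 68.9 vs reported 68.9 → residual 0.0 km
  Site 1: calculated 77.5 vs reported 77.5 → residual 0.0 km
  Site 2: calculated 179.0 vs reported 193.3 → residual 14.3 km
  Site 3: calculated 22.1 vs reported 22.2 → residual 0.1 km
Site 0, Site 1, Site 3 are mutually consistent (residuals ≈ 0); Site 2 is off by 14.3 km.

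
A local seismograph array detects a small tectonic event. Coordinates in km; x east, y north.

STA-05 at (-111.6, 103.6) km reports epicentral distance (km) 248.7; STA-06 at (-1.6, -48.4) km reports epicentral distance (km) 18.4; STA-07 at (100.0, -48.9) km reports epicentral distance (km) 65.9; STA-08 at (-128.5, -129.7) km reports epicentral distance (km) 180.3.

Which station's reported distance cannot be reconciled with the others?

STA-06

Solve using three stations at a time. Using STA-05, STA-07, STA-08 (subtract circle equations pairwise → linear system) gives (x, y) ≈ (46.9, -88.0).
Distances from that point to each station vs reported:
  STA-05: calculated 248.7 vs reported 248.7 → residual 0.0 km
  STA-06: calculated 62.7 vs reported 18.4 → residual 44.3 km
  STA-07: calculated 65.9 vs reported 65.9 → residual 0.0 km
  STA-08: calculated 180.3 vs reported 180.3 → residual 0.0 km
STA-05, STA-07, STA-08 are mutually consistent (residuals ≈ 0); STA-06 is off by 44.3 km.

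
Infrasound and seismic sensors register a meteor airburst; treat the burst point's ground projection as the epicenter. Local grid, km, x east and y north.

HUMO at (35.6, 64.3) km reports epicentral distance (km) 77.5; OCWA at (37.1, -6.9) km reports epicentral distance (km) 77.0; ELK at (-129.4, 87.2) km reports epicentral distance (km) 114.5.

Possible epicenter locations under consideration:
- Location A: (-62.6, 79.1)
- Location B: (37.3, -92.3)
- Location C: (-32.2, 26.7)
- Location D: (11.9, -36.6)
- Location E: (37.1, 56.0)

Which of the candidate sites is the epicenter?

Location C

For each candidate, compare |candidate − station| to the reported distance:
Location A: residuals HUMO 21.8, OCWA 54.7, ELK 47.2 → max 54.7 km
Location B: residuals HUMO 79.1, OCWA 8.4, ELK 130.5 → max 130.5 km
Location C: residuals HUMO 0.0, OCWA 0.0, ELK 0.0 → max 0.0 km
Location D: residuals HUMO 26.1, OCWA 38.0, ELK 73.4 → max 73.4 km
Location E: residuals HUMO 69.1, OCWA 14.1, ELK 54.9 → max 69.1 km
Only Location C has all residuals ≈ 0.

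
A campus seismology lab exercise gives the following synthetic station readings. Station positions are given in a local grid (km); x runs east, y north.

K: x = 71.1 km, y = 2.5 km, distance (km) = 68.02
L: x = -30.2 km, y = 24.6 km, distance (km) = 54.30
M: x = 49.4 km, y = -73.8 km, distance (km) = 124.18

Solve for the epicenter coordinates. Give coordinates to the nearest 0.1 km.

Circle about each station: (x − 71.1)² + (y − 2.5)² = 68.02²; (x + 30.2)² + (y − 24.6)² = 54.30²; (x − 49.4)² + (y + 73.8)² = 124.18².
Subtracting the K equation from the L and M equations removes the quadratic terms:
-202.6 x + 44.2 y = -1866.03
-43.4 x − 152.6 y = -7968.61
Solving the 2×2 system: x ≈ 19.4, y ≈ 46.7 km.

x ≈ 19.4 km, y ≈ 46.7 km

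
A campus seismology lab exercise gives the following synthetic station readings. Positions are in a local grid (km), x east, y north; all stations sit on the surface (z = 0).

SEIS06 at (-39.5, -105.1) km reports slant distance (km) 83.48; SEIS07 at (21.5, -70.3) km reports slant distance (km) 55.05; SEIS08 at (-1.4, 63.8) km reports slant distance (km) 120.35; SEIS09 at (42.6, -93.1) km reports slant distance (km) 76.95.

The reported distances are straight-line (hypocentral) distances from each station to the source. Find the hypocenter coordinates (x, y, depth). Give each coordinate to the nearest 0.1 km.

Each station gives a sphere (x−x_i)² + (y−y_i)² + z² = d_i² (stations at z=0).
Subtracting the SEIS06 sphere from SEIS07 and SEIS08: z² cancels, leaving linear equations in x and y:
122.0 x + 69.6 y = -3263.51
76.2 x + 337.8 y = -16049.07
Solving: x ≈ 0.407, y ≈ -47.602 km (keep extra digits for the depth step; rounded: 0.4, -47.6).
Then from the SEIS06 sphere: z² = 83.48² − (x + 39.5)² − (y + 105.1)² with x = 0.407, y = -47.602, so z ≈ 45.501 ≈ 45.5 km.

(0.4, -47.6, 45.5)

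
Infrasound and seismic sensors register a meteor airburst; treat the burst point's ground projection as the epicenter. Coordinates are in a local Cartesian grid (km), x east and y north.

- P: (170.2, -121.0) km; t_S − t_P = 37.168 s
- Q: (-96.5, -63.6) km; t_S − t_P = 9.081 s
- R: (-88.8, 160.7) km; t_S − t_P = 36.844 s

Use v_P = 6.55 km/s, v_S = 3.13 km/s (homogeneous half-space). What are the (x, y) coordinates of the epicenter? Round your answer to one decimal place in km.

Distance from S−P lag: d = Δt · v_P v_S / (v_P − v_S) = Δt · (6.55·3.13)/(6.55−3.13) ≈ 5.9946·Δt.
So d_P = 222.81, d_Q = 54.44, d_R = 220.86 km.
Circle about each station: (x − 170.2)² + (y + 121.0)² = 222.81²; (x + 96.5)² + (y + 63.6)² = 54.44²; (x + 88.8)² + (y − 160.7)² = 220.86².
Subtracting the P equation from the Q and R equations removes the quadratic terms:
-533.4 x + 114.8 y = 16428.75
-518.0 x + 563.4 y = -9033.95
Solving the 2×2 system: x ≈ -42.7, y ≈ -55.3 km.

(-42.7, -55.3)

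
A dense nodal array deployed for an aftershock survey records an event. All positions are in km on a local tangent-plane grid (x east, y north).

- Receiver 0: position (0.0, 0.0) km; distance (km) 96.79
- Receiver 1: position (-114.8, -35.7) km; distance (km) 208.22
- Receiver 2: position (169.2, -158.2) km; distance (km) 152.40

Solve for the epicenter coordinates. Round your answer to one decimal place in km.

Circle about each station: x² + y² = 96.79²; (x + 114.8)² + (y + 35.7)² = 208.22²; (x − 169.2)² + (y + 158.2)² = 152.40².
Subtracting pairs of circle equations eliminates x²+y² and gives linear equations (the radical axes):
-229.6 x − 71.4 y = -19533.73
338.4 x − 316.4 y = 39798.42
Solving the 2×2 system: x ≈ 93.2, y ≈ -26.1 km.

x ≈ 93.2 km, y ≈ -26.1 km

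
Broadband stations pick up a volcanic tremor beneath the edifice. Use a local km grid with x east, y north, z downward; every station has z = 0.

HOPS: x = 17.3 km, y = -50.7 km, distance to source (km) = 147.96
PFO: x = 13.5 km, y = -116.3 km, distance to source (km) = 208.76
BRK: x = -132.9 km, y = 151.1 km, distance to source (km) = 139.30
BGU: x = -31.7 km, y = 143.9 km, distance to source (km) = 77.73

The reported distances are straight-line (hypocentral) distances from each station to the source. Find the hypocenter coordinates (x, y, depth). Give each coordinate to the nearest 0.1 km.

Each station gives a sphere (x−x_i)² + (y−y_i)² + z² = d_i² (stations at z=0).
Subtracting the HOPS sphere from PFO and BRK: z² cancels, leaving linear equations in x and y:
-7.6 x − 131.2 y = -10850.42
-300.4 x + 403.6 y = 40111.51
Solving: x ≈ -20.796, y ≈ 83.906 km (keep extra digits for the depth step; rounded: -20.8, 83.9).
Then from the HOPS sphere: z² = 147.96² − (x − 17.3)² − (y + 50.7)² with x = -20.796, y = 83.906, so z ≈ 48.188 ≈ 48.2 km.

x ≈ -20.8 km, y ≈ 83.9 km, depth ≈ 48.2 km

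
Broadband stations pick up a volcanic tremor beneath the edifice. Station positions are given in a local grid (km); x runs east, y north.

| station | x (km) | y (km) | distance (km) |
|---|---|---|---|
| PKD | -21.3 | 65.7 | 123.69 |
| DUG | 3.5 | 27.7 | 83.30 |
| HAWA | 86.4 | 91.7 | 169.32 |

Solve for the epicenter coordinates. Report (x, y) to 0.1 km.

Circle about each station: (x + 21.3)² + (y − 65.7)² = 123.69²; (x − 3.5)² + (y − 27.7)² = 83.30²; (x − 86.4)² + (y − 91.7)² = 169.32².
Subtracting pairs of circle equations eliminates x²+y² and gives linear equations (the radical axes):
49.6 x − 76.0 y = 4369.69
215.4 x + 52.0 y = -2266.38
Solving the 2×2 system: x ≈ 2.9, y ≈ -55.6 km.
Check against PKD (with the unrounded x, y): √((x + 21.3)²+(y − 65.7)²) = 123.69 ≈ 123.69 km. ✓

x ≈ 2.9 km, y ≈ -55.6 km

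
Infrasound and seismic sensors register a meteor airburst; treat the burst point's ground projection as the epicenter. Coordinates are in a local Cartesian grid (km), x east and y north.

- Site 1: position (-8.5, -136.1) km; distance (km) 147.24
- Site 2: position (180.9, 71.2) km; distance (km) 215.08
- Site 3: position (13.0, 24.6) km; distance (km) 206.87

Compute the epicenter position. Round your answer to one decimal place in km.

Circle about each station: (x + 8.5)² + (y + 136.1)² = 147.24²; (x − 180.9)² + (y − 71.2)² = 215.08²; (x − 13.0)² + (y − 24.6)² = 206.87².
Subtracting the Site 1 equation from the Site 2 and Site 3 equations removes the quadratic terms:
378.8 x + 414.6 y = -5381.00
43.0 x + 321.4 y = -38936.88
Solving the 2×2 system: x ≈ 138.7, y ≈ -139.7 km.

x ≈ 138.7 km, y ≈ -139.7 km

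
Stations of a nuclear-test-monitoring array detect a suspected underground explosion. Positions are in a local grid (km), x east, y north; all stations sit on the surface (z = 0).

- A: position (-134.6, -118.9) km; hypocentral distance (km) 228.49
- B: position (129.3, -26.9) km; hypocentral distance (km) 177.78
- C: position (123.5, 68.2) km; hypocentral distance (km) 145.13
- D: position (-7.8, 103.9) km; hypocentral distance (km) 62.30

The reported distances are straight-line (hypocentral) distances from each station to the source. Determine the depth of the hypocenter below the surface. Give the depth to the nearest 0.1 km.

Each station gives a sphere (x−x_i)² + (y−y_i)² + z² = d_i² (stations at z=0).
Subtracting the A sphere from B and C: z² cancels, leaving linear equations in x and y:
527.8 x + 184.0 y = 5789.68
516.2 x + 374.2 y = 18794.08
Solving: x ≈ -12.598, y ≈ 67.604 km (keep extra digits for the depth step; rounded: -12.6, 67.6).
Then from the A sphere: z² = 228.49² − (x + 134.6)² − (y + 118.9)² with x = -12.598, y = 67.604, so z ≈ 50.393 ≈ 50.4 km.
Check against D (with the unrounded solution): distance 62.29 ≈ 62.30 km. ✓

50.4 km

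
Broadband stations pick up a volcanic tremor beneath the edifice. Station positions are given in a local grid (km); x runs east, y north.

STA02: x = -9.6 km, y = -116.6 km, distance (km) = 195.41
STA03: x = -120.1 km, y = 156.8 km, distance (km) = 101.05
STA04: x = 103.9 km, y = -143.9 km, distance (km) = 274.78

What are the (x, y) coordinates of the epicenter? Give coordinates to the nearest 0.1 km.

x ≈ -69.2 km, y ≈ 69.5 km

Circle about each station: (x + 9.6)² + (y + 116.6)² = 195.41²; (x + 120.1)² + (y − 156.8)² = 101.05²; (x − 103.9)² + (y + 143.9)² = 274.78².
Subtracting the STA02 equation from the STA03 and STA04 equations removes the quadratic terms:
-221.0 x + 546.8 y = 53296.50
227.0 x − 54.6 y = -19504.28
Solving the 2×2 system: x ≈ -69.2, y ≈ 69.5 km.
Check against STA02 (with the unrounded x, y): √((x + 9.6)²+(y + 116.6)²) = 195.41 ≈ 195.41 km. ✓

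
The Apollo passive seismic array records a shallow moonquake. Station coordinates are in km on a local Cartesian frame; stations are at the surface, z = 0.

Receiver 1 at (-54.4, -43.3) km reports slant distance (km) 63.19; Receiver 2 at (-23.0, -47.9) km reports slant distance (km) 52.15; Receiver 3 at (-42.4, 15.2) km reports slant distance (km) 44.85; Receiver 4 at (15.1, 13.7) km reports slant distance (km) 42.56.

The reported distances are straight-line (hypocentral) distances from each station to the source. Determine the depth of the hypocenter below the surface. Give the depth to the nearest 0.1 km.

Each station gives a sphere (x−x_i)² + (y−y_i)² + z² = d_i² (stations at z=0).
Subtracting the Receiver 1 sphere from Receiver 2 and Receiver 3: z² cancels, leaving linear equations in x and y:
62.8 x − 9.2 y = -737.49
24.0 x + 117.0 y = -824.00
Solving: x ≈ -12.402, y ≈ -4.499 km (keep extra digits for the depth step; rounded: -12.4, -4.5).
Then from the Receiver 1 sphere: z² = 63.19² − (x + 54.4)² − (y + 43.3)² with x = -12.402, y = -4.499, so z ≈ 26.900 ≈ 26.9 km.

z ≈ 26.9 km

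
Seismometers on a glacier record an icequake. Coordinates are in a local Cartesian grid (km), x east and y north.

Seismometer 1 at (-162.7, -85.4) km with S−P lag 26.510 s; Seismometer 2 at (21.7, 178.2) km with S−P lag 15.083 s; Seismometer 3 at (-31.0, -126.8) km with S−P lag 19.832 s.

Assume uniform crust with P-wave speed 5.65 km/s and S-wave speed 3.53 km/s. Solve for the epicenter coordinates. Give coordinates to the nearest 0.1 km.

Distance from S−P lag: d = Δt · v_P v_S / (v_P − v_S) = Δt · (5.65·3.53)/(5.65−3.53) ≈ 9.4078·Δt.
So d_Seismometer 1 = 249.40, d_Seismometer 2 = 141.90, d_Seismometer 3 = 186.58 km.
Circle about each station: (x + 162.7)² + (y + 85.4)² = 249.40²; (x − 21.7)² + (y − 178.2)² = 141.90²; (x + 31.0)² + (y + 126.8)² = 186.58².
Subtracting the Seismometer 1 equation from the Seismometer 2 and Seismometer 3 equations removes the quadratic terms:
368.8 x + 527.2 y = 40526.43
263.4 x − 82.8 y = 10663.05
Solving the 2×2 system: x ≈ 53.0, y ≈ 39.8 km.

53.0 km east, 39.8 km north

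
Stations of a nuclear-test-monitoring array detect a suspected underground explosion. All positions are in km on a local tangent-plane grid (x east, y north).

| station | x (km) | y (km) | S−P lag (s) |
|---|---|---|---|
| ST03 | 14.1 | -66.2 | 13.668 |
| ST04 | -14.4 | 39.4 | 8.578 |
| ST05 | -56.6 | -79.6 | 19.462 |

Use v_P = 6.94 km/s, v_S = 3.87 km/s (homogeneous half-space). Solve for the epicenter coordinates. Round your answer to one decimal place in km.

Distance from S−P lag: d = Δt · v_P v_S / (v_P − v_S) = Δt · (6.94·3.87)/(6.94−3.87) ≈ 8.7485·Δt.
So d_ST03 = 119.57, d_ST04 = 75.04, d_ST05 = 170.26 km.
Circle about each station: (x − 14.1)² + (y + 66.2)² = 119.57²; (x + 14.4)² + (y − 39.4)² = 75.04²; (x + 56.6)² + (y + 79.6)² = 170.26².
Subtracting the ST03 equation from the ST04 and ST05 equations removes the quadratic terms:
-57.0 x + 211.2 y = 5844.45
-141.4 x − 26.8 y = -9733.01
Solving the 2×2 system: x ≈ 60.5, y ≈ 44.0 km.

60.5 km east, 44.0 km north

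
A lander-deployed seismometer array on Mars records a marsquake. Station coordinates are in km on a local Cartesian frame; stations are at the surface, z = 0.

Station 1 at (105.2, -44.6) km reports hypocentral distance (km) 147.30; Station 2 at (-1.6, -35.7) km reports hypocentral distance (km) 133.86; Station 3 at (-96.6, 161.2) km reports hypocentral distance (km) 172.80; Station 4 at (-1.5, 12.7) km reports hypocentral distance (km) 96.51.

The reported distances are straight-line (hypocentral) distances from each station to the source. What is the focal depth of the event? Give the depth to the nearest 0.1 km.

Each station gives a sphere (x−x_i)² + (y−y_i)² + z² = d_i² (stations at z=0).
Subtracting the Station 1 sphere from Station 2 and Station 3: z² cancels, leaving linear equations in x and y:
-213.6 x + 17.8 y = -8000.36
-403.6 x + 411.6 y = 14098.25
Solving: x ≈ 43.896, y ≈ 77.295 km (keep extra digits for the depth step; rounded: 43.9, 77.3).
Then from the Station 1 sphere: z² = 147.30² − (x − 105.2)² − (y + 44.6)² with x = 43.896, y = 77.295, so z ≈ 55.504 ≈ 55.5 km.
Check against Station 4 (with the unrounded solution): distance 96.51 ≈ 96.51 km. ✓

55.5 km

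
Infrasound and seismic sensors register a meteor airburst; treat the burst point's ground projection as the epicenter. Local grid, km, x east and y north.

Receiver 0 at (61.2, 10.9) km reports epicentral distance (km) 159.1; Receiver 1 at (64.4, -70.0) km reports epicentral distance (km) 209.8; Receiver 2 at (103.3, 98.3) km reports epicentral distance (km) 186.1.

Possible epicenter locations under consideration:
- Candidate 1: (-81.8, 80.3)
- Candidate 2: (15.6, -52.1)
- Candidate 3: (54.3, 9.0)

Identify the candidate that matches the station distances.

Candidate 1

For each candidate, compare |candidate − station| to the reported distance:
Candidate 1: residuals Receiver 0 0.1, Receiver 1 0.1, Receiver 2 0.1 → max 0.1 km
Candidate 2: residuals Receiver 0 81.3, Receiver 1 157.8, Receiver 2 12.0 → max 157.8 km
Candidate 3: residuals Receiver 0 151.9, Receiver 1 130.2, Receiver 2 84.2 → max 151.9 km
Only Candidate 1 has all residuals ≈ 0.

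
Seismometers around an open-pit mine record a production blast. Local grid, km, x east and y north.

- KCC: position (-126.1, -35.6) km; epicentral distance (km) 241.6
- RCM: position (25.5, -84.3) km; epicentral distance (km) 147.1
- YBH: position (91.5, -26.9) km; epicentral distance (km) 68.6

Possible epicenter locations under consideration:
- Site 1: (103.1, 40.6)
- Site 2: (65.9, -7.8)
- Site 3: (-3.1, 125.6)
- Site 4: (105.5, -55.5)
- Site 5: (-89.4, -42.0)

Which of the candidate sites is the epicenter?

Site 1

For each candidate, compare |candidate − station| to the reported distance:
Site 1: residuals KCC 0.1, RCM 0.1, YBH 0.1 → max 0.1 km
Site 2: residuals KCC 47.6, RCM 60.6, YBH 36.7 → max 60.6 km
Site 3: residuals KCC 38.8, RCM 64.7, YBH 110.9 → max 110.9 km
Site 4: residuals KCC 9.1, RCM 62.1, YBH 36.8 → max 62.1 km
Site 5: residuals KCC 204.3, RCM 24.7, YBH 112.9 → max 204.3 km
Only Site 1 has all residuals ≈ 0.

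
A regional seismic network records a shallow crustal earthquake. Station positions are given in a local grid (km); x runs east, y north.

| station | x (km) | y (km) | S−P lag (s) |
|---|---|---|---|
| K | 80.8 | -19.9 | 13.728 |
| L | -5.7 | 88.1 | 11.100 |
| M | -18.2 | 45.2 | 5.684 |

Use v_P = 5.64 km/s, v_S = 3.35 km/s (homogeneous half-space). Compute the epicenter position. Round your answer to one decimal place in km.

(-30.7, 0.0)

Distance from S−P lag: d = Δt · v_P v_S / (v_P − v_S) = Δt · (5.64·3.35)/(5.64−3.35) ≈ 8.2507·Δt.
So d_K = 113.26, d_L = 91.58, d_M = 46.90 km.
Circle about each station: (x − 80.8)² + (y + 19.9)² = 113.26²; (x + 5.7)² + (y − 88.1)² = 91.58²; (x + 18.2)² + (y − 45.2)² = 46.90².
Subtracting the K equation from the L and M equations removes the quadratic terms:
-173.0 x + 216.0 y = 5310.38
-198.0 x + 130.2 y = 6077.85
Solving the 2×2 system: x ≈ -30.7, y ≈ 0.0 km.
Check against K (with the unrounded x, y): √((x − 80.8)²+(y + 19.9)²) = 113.26 ≈ 113.26 km. ✓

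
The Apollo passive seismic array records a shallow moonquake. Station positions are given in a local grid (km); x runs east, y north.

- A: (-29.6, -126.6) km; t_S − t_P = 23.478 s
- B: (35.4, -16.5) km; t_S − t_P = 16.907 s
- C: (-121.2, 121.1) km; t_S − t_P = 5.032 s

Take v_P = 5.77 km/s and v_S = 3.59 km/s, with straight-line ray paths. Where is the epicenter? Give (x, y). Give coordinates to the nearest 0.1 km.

Distance from S−P lag: d = Δt · v_P v_S / (v_P − v_S) = Δt · (5.77·3.59)/(5.77−3.59) ≈ 9.5020·Δt.
So d_A = 223.09, d_B = 160.65, d_C = 47.81 km.
Circle about each station: (x + 29.6)² + (y + 126.6)² = 223.09²; (x − 35.4)² + (y + 16.5)² = 160.65²; (x + 121.2)² + (y − 121.1)² = 47.81².
Subtracting the A equation from the B and C equations removes the quadratic terms:
130.0 x + 220.2 y = 8582.42
-183.2 x + 495.4 y = 59934.28
Solving the 2×2 system: x ≈ -85.4, y ≈ 89.4 km.

(-85.4, 89.4)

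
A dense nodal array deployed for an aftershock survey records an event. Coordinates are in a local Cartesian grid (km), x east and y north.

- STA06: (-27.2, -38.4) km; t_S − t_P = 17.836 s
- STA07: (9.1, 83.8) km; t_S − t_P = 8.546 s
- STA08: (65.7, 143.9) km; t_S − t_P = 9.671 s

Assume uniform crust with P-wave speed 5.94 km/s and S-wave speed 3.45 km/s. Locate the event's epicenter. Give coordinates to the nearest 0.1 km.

(76.9, 65.1)

Distance from S−P lag: d = Δt · v_P v_S / (v_P − v_S) = Δt · (5.94·3.45)/(5.94−3.45) ≈ 8.2301·Δt.
So d_STA06 = 146.79, d_STA07 = 70.33, d_STA08 = 79.59 km.
Circle about each station: (x + 27.2)² + (y + 38.4)² = 146.79²; (x − 9.1)² + (y − 83.8)² = 70.33²; (x − 65.7)² + (y − 143.9)² = 79.59².
Subtracting pairs of circle equations eliminates x²+y² and gives linear equations (the radical axes):
72.6 x + 244.4 y = 21491.85
185.8 x + 364.6 y = 38022.04
Solving the 2×2 system: x ≈ 76.9, y ≈ 65.1 km.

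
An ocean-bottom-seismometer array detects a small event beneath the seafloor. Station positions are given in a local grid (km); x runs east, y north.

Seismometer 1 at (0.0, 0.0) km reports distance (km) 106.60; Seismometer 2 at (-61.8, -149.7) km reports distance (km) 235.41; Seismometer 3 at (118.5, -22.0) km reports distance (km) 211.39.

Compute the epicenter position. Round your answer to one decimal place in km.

-63.4 km east, 85.7 km north

Circle about each station: x² + y² = 106.60²; (x + 61.8)² + (y + 149.7)² = 235.41²; (x − 118.5)² + (y + 22.0)² = 211.39².
Subtracting the Seismometer 1 equation from the Seismometer 2 and Seismometer 3 equations removes the quadratic terms:
-123.6 x − 299.4 y = -17824.98
237.0 x − 44.0 y = -18795.92
Solving the 2×2 system: x ≈ -63.4, y ≈ 85.7 km.
Check against Seismometer 1 (with the unrounded x, y): √(x²+y²) = 106.61 ≈ 106.60 km. ✓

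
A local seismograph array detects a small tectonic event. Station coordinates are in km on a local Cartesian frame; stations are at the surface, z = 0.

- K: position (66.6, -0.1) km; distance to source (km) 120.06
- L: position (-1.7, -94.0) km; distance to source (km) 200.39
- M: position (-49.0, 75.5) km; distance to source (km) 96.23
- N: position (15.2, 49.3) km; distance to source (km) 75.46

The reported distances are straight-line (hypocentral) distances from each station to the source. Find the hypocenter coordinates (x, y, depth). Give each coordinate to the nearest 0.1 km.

x ≈ 24.5 km, y ≈ 95.8 km, depth ≈ 58.7 km

Each station gives a sphere (x−x_i)² + (y−y_i)² + z² = d_i² (stations at z=0).
Subtracting the K sphere from L and M: z² cancels, leaving linear equations in x and y:
-136.6 x − 187.8 y = -21338.43
-231.2 x + 151.2 y = 8819.87
Solving: x ≈ 24.503, y ≈ 95.800 km (keep extra digits for the depth step; rounded: 24.5, 95.8).
Then from the K sphere: z² = 120.06² − (x − 66.6)² − (y + 0.1)² with x = 24.503, y = 95.800, so z ≈ 58.698 ≈ 58.7 km.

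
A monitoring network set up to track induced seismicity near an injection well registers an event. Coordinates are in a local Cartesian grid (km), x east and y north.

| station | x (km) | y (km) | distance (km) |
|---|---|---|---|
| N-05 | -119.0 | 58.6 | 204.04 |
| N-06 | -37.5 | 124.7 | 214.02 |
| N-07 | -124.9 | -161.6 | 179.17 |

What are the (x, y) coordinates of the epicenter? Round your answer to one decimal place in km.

Circle about each station: (x + 119.0)² + (y − 58.6)² = 204.04²; (x + 37.5)² + (y − 124.7)² = 214.02²; (x + 124.9)² + (y + 161.6)² = 179.17².
Subtracting pairs of circle equations eliminates x²+y² and gives linear equations (the radical axes):
163.0 x + 132.2 y = -4810.86
-11.8 x − 440.4 y = 33650.04
Solving the 2×2 system: x ≈ 33.2, y ≈ -77.3 km.

33.2 km east, -77.3 km north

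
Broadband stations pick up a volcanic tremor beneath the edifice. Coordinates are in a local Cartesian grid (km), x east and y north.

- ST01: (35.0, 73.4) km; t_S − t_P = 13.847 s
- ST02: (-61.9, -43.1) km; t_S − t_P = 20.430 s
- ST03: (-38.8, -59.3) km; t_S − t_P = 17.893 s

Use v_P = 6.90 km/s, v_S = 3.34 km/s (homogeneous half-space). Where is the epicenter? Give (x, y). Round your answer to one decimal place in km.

66.3 km east, -10.6 km north

Distance from S−P lag: d = Δt · v_P v_S / (v_P − v_S) = Δt · (6.90·3.34)/(6.90−3.34) ≈ 6.4736·Δt.
So d_ST01 = 89.64, d_ST02 = 132.26, d_ST03 = 115.83 km.
Circle about each station: (x − 35.0)² + (y − 73.4)² = 89.64²; (x + 61.9)² + (y + 43.1)² = 132.26²; (x + 38.8)² + (y + 59.3)² = 115.83².
Subtracting pairs of circle equations eliminates x²+y² and gives linear equations (the radical axes):
-193.8 x − 233.0 y = -10380.72
-147.6 x − 265.4 y = -6971.89
Solving the 2×2 system: x ≈ 66.3, y ≈ -10.6 km.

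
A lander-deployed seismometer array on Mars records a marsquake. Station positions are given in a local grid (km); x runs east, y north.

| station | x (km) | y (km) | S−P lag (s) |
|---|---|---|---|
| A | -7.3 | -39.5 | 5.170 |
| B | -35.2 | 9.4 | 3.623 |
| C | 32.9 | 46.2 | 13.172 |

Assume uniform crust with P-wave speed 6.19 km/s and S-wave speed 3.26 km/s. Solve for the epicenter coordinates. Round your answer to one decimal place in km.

Distance from S−P lag: d = Δt · v_P v_S / (v_P − v_S) = Δt · (6.19·3.26)/(6.19−3.26) ≈ 6.8872·Δt.
So d_A = 35.61, d_B = 24.95, d_C = 90.72 km.
Circle about each station: (x + 7.3)² + (y + 39.5)² = 35.61²; (x + 35.2)² + (y − 9.4)² = 24.95²; (x − 32.9)² + (y − 46.2)² = 90.72².
Subtracting pairs of circle equations eliminates x²+y² and gives linear equations (the radical axes):
-55.8 x + 97.8 y = 359.43
80.4 x + 171.4 y = -5358.74
Solving the 2×2 system: x ≈ -33.6, y ≈ -15.5 km.

(-33.6, -15.5)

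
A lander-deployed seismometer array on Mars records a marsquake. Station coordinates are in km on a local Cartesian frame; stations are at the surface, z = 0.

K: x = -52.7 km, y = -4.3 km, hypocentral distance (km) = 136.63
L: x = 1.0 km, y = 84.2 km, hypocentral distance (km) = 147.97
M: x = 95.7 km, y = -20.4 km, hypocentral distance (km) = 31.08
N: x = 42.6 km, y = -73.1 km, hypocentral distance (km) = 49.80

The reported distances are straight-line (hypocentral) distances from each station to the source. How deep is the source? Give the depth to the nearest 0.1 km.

Each station gives a sphere (x−x_i)² + (y−y_i)² + z² = d_i² (stations at z=0).
Subtracting the K sphere from L and M: z² cancels, leaving linear equations in x and y:
107.4 x + 177.0 y = 1067.50
296.8 x − 32.2 y = 24480.66
Solving: x ≈ 78.001, y ≈ -41.299 km (keep extra digits for the depth step; rounded: 78.0, -41.3).
Then from the K sphere: z² = 136.63² − (x + 52.7)² − (y + 4.3)² with x = 78.001, y = -41.299, so z ≈ 14.700 ≈ 14.7 km.

14.7 km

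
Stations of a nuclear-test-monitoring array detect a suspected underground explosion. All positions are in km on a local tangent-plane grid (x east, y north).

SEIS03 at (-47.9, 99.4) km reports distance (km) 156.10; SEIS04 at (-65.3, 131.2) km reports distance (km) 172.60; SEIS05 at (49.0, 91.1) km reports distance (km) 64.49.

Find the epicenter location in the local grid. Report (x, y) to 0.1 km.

x ≈ 106.9 km, y ≈ 119.5 km

Circle about each station: (x + 47.9)² + (y − 99.4)² = 156.10²; (x + 65.3)² + (y − 131.2)² = 172.60²; (x − 49.0)² + (y − 91.1)² = 64.49².
Subtracting the SEIS03 equation from the SEIS04 and SEIS05 equations removes the quadratic terms:
-34.8 x + 63.6 y = 3879.21
193.8 x − 16.6 y = 18733.69
Solving the 2×2 system: x ≈ 106.9, y ≈ 119.5 km.
Check against SEIS03 (with the unrounded x, y): √((x + 47.9)²+(y − 99.4)²) = 156.10 ≈ 156.10 km. ✓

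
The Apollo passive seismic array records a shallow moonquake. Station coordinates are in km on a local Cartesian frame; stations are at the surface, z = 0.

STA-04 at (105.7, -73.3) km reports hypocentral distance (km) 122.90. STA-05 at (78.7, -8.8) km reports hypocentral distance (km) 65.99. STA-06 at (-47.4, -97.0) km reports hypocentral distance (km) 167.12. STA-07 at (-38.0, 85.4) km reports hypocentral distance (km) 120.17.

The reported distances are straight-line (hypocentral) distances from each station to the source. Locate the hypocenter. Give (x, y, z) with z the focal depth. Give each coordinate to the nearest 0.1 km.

(53.8, 26.2, 50.1)

Each station gives a sphere (x−x_i)² + (y−y_i)² + z² = d_i² (stations at z=0).
Subtracting the STA-04 sphere from STA-05 and STA-06: z² cancels, leaving linear equations in x and y:
-54.0 x + 129.0 y = 475.48
-306.2 x − 47.4 y = -17714.30
Solving: x ≈ 53.796, y ≈ 26.205 km (keep extra digits for the depth step; rounded: 53.8, 26.2).
Then from the STA-04 sphere: z² = 122.90² − (x − 105.7)² − (y + 73.3)² with x = 53.796, y = 26.205, so z ≈ 50.091 ≈ 50.1 km.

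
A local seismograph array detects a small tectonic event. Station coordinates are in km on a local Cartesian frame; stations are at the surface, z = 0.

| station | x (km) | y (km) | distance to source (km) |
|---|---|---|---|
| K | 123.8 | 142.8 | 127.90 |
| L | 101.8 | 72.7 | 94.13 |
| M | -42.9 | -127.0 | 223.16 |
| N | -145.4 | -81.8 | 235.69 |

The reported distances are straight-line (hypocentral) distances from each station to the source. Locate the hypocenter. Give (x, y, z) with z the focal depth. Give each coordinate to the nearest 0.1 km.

(17.1, 84.3, 39.4)

Each station gives a sphere (x−x_i)² + (y−y_i)² + z² = d_i² (stations at z=0).
Subtracting the K sphere from L and M: z² cancels, leaving linear equations in x and y:
-44.0 x − 140.2 y = -12571.80
-333.4 x − 539.6 y = -51190.85
Solving: x ≈ 17.096, y ≈ 84.305 km (keep extra digits for the depth step; rounded: 17.1, 84.3).
Then from the K sphere: z² = 127.90² − (x − 123.8)² − (y − 142.8)² with x = 17.096, y = 84.305, so z ≈ 39.383 ≈ 39.4 km.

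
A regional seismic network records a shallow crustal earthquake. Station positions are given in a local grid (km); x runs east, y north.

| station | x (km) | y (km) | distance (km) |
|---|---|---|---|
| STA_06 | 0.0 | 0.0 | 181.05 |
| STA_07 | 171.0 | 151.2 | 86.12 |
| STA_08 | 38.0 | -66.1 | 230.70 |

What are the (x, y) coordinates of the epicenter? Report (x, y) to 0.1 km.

(85.3, 159.7)

Circle about each station: x² + y² = 181.05²; (x − 171.0)² + (y − 151.2)² = 86.12²; (x − 38.0)² + (y + 66.1)² = 230.70².
Subtracting the STA_06 equation from the STA_07 and STA_08 equations removes the quadratic terms:
342.0 x + 302.4 y = 77464.89
76.0 x − 132.2 y = -14630.18
Solving the 2×2 system: x ≈ 85.3, y ≈ 159.7 km.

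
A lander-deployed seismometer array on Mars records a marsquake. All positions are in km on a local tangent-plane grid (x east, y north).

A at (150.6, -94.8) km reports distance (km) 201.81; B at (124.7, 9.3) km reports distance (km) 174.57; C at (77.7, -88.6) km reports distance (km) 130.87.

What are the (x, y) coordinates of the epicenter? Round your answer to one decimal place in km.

-43.2 km east, -38.5 km north

Circle about each station: (x − 150.6)² + (y + 94.8)² = 201.81²; (x − 124.7)² + (y − 9.3)² = 174.57²; (x − 77.7)² + (y + 88.6)² = 130.87².
Subtracting pairs of circle equations eliminates x²+y² and gives linear equations (the radical axes):
-51.8 x + 208.2 y = -5778.23
-145.8 x + 12.4 y = 5820.17
Solving the 2×2 system: x ≈ -43.2, y ≈ -38.5 km.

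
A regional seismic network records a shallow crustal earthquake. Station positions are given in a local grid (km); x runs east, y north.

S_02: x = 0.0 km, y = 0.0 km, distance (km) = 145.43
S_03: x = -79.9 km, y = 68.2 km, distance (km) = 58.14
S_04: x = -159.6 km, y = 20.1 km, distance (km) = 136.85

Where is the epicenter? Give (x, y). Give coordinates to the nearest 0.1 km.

-72.8 km east, 125.9 km north

Circle about each station: x² + y² = 145.43²; (x + 79.9)² + (y − 68.2)² = 58.14²; (x + 159.6)² + (y − 20.1)² = 136.85².
Subtracting the S_02 equation from the S_03 and S_04 equations removes the quadratic terms:
-159.8 x + 136.4 y = 28804.88
-319.2 x + 40.2 y = 28298.13
Solving the 2×2 system: x ≈ -72.8, y ≈ 125.9 km.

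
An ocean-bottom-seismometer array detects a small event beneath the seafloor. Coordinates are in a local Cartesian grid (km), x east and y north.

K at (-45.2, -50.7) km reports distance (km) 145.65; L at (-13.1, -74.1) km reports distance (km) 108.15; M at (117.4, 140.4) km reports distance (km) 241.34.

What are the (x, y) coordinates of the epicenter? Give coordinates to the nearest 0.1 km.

92.0 km east, -99.6 km north

Circle about each station: (x + 45.2)² + (y + 50.7)² = 145.65²; (x + 13.1)² + (y + 74.1)² = 108.15²; (x − 117.4)² + (y − 140.4)² = 241.34².
Subtracting pairs of circle equations eliminates x²+y² and gives linear equations (the radical axes):
64.2 x − 46.8 y = 10566.39
325.2 x + 382.2 y = -8149.68
Solving the 2×2 system: x ≈ 92.0, y ≈ -99.6 km.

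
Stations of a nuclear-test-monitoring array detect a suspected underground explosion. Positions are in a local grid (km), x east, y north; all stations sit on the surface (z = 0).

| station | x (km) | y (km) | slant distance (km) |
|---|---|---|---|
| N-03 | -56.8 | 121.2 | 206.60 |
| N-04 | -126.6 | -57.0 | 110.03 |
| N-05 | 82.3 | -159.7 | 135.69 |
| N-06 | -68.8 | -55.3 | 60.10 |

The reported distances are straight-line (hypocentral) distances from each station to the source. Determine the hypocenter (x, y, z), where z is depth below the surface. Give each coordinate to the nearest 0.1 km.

Each station gives a sphere (x−x_i)² + (y−y_i)² + z² = d_i² (stations at z=0).
Subtracting the N-03 sphere from N-04 and N-05: z² cancels, leaving linear equations in x and y:
-139.6 x − 356.4 y = 31937.84
278.2 x − 561.8 y = 38633.48
Solving: x ≈ -23.504, y ≈ -80.406 km (keep extra digits for the depth step; rounded: -23.5, -80.4).
Then from the N-03 sphere: z² = 206.60² − (x + 56.8)² − (y − 121.2)² with x = -23.504, y = -80.406, so z ≈ 30.495 ≈ 30.5 km.
Check against N-06 (with the unrounded solution): distance 60.10 ≈ 60.10 km. ✓

(-23.5, -80.4, 30.5)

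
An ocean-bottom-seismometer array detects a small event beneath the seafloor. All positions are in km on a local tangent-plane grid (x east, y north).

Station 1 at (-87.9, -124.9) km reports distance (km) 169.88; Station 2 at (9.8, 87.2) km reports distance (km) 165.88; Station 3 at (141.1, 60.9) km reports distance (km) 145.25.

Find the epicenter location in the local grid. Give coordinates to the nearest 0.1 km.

Circle about each station: (x + 87.9)² + (y + 124.9)² = 169.88²; (x − 9.8)² + (y − 87.2)² = 165.88²; (x − 141.1)² + (y − 60.9)² = 145.25².
Subtracting the Station 1 equation from the Station 2 and Station 3 equations removes the quadratic terms:
195.4 x + 424.2 y = -14283.50
458.0 x + 371.6 y = 8053.25
Solving the 2×2 system: x ≈ 71.7, y ≈ -66.7 km.
Check against Station 1 (with the unrounded x, y): √((x + 87.9)²+(y + 124.9)²) = 169.88 ≈ 169.88 km. ✓

71.7 km east, -66.7 km north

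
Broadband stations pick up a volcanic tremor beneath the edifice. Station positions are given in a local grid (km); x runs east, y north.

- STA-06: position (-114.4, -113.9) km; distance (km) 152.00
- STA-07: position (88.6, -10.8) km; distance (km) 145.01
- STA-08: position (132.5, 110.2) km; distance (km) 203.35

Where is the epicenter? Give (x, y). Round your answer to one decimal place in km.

Circle about each station: (x + 114.4)² + (y + 113.9)² = 152.00²; (x − 88.6)² + (y + 10.8)² = 145.01²; (x − 132.5)² + (y − 110.2)² = 203.35².
Subtracting the STA-06 equation from the STA-07 and STA-08 equations removes the quadratic terms:
406.0 x + 206.2 y = -16017.87
493.8 x + 448.2 y = -14607.50
Solving the 2×2 system: x ≈ -52.0, y ≈ 24.7 km.

-52.0 km east, 24.7 km north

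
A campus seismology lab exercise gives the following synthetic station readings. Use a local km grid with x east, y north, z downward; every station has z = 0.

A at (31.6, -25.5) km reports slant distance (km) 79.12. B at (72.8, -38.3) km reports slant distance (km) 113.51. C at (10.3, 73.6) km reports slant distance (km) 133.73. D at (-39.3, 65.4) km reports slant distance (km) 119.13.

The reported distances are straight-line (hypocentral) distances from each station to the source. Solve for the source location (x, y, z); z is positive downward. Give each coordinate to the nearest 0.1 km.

(-32.6, -46.1, 41.4)

Each station gives a sphere (x−x_i)² + (y−y_i)² + z² = d_i² (stations at z=0).
Subtracting the A sphere from B and C: z² cancels, leaving linear equations in x and y:
82.4 x − 25.6 y = -1506.63
-42.6 x + 198.2 y = -7749.50
Solving: x ≈ -32.609, y ≈ -46.108 km (keep extra digits for the depth step; rounded: -32.6, -46.1).
Then from the A sphere: z² = 79.12² − (x − 31.6)² − (y + 25.5)² with x = -32.609, y = -46.108, so z ≈ 41.382 ≈ 41.4 km.
Check against D (with the unrounded solution): distance 119.13 ≈ 119.13 km. ✓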